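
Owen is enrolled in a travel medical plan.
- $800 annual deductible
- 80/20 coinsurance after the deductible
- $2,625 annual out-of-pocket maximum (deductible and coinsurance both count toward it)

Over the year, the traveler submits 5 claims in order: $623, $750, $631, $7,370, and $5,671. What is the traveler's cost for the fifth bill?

#1 ($623): all of it applies to the deductible. Cost to traveler: $623. OOP to date $623.
#2 ($750): $177 finishes the deductible; $573 goes to coinsurance; coinsurance $573 × 20% = $114.60. Cost to traveler: $291.60. OOP to date $914.60.
#3 ($631): deductible met; 20% of $631 = $126.20. Cost to traveler: $126.20. OOP to date $1,040.80.
#4 ($7,370): deductible already satisfied, so traveler's share is 20% × $7,370 = $1,474. Traveler pays $1,474; OOP now $2,514.80.
#5 ($5,671): deductible already satisfied, so traveler's share is 20% × $5,671 = $1,134.20. OOP would hit $3,649 > $2,625, so the cap limits the traveler to $2,625 − $2,514.80 = $110.20.

$110.20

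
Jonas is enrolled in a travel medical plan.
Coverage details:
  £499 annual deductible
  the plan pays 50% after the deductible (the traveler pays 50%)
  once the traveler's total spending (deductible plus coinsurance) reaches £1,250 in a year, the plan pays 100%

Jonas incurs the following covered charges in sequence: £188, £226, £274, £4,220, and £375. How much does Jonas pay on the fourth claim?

Bill 1, £188: fully absorbed by the deductible. Cost to traveler: £188. OOP to date £188.
Bill 2, £226: all of it applies to the deductible. Traveler owes £226 (running OOP £414).
Bill 3, £274: £85 to deductible, leaving £189; coinsurance £189 × 50% = £94.50. Traveler owes £179.50 (running OOP £593.50).
Bill 4, £4,220: 50% coinsurance on £4,220 = £2,110. That would push OOP to £2,703.50, over the £1,250 cap, so traveler pays £1,250 − £593.50 = £656.50.

£656.50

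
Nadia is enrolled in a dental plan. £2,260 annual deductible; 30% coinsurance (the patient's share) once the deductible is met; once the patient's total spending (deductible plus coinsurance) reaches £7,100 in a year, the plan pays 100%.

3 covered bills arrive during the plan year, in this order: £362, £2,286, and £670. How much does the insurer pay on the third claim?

Claim 1 (£362): all of it applies to the deductible. Patient pays £362; OOP now £362. Plan pays £362 − £362 = £0.
Claim 2 (£2,286): deductible takes £1,898, £388 remains; patient's 30% is £116.40. Patient pays £2,014.40; OOP now £2,376.40. Insurer: £2,286 − £2,014.40 = £271.60.
Claim 3 (£670): deductible met; 30% of £670 = £201. Patient pays £201; OOP now £2,577.40. Insurer: £670 − £201 = £469.

£469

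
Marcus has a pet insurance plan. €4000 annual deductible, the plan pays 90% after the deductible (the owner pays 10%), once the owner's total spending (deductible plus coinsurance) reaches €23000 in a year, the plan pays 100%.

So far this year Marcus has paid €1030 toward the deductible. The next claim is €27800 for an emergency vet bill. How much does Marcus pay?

€1030 of the €4000 deductible is already met, leaving €2970.
The remaining €24830 (= €27800 − €2970) moves to coinsurance.
Owner's 10% share of €24830 is €2483.
That puts the owner's cost at €2970 + €2483 = €5453 before any cap.
Year-to-date out-of-pocket becomes €1030 + €5453 = €6483, still under the €23000 maximum, so no cap applies.

€5453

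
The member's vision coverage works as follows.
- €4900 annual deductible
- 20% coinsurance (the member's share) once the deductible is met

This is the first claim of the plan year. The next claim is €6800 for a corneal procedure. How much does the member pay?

The full €4900 deductible is still open; €4900 of this bill applies to it.
After the €4900 deductible portion, €6800 − €4900 = €1900 is subject to coinsurance.
20% of €1900 = €380 falls to the member.
So the member owes €4900 + €380 = €5280.

€5280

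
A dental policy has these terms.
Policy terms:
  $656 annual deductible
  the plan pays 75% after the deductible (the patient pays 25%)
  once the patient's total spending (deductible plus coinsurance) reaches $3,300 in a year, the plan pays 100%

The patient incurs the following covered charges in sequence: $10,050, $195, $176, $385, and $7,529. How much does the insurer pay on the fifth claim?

$7,422.50

Claim 1 ($10,050): $656 to deductible, leaving $9,394; patient's 25% is $2,348.50. Cost to patient: $3,004.50. OOP to date $3,004.50. Plan pays $10,050 − $3,004.50 = $7,045.50.
Claim 2 ($195): deductible already satisfied, so patient's share is 25% × $195 = $48.75. Patient owes $48.75 (running OOP $3,053.25). Insurer: $195 − $48.75 = $146.25.
Claim 3 ($176): deductible met; 25% of $176 = $44. Patient pays $44; OOP now $3,097.25. Plan pays $176 − $44 = $132.
Claim 4 ($385): deductible already satisfied, so patient's share is 25% × $385 = $96.25. Patient owes $96.25 (running OOP $3,193.50). Insurer: $385 − $96.25 = $288.75.
Claim 5 ($7,529): 25% coinsurance on $7,529 = $1,882.25. Adding that to $3,193.50 gives $5,075.75, past the $3,300 cap; patient pays only $3,300 − $3,193.50 = $106.50. Insurer: $7,529 − $106.50 = $7,422.50.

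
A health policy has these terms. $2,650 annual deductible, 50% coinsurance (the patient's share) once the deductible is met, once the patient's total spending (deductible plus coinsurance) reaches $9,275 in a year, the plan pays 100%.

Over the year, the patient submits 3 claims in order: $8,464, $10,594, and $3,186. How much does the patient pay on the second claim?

Claim 1 — $8,464: deductible takes $2,650, $5,814 remains; 50% of $5,814 = $2,907. Cost to patient: $5,557. OOP to date $5,557.
Claim 2 — $10,594: 50% coinsurance on $10,594 = $5,297. That would push OOP to $10,854, over the $9,275 cap, so patient pays $9,275 − $5,557 = $3,718.

$3,718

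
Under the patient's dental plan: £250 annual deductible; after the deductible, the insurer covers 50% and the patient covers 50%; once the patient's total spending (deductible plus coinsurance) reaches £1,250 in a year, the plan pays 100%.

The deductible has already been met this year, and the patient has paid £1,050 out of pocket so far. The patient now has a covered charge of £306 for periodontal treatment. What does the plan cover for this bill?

With the deductible met, the entire £306 is subject to coinsurance.
Coinsurance: £306 × 50% = £153.
Total out-of-pocket so far would be £1,050 + £153 = £1,203, below the £1,250 cap — no reduction.
The plan picks up £306 − £153 = £153.

£153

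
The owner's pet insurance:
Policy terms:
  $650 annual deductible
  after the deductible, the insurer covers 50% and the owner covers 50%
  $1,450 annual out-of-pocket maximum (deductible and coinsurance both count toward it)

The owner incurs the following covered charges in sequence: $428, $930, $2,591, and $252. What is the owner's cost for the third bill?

Claim 1 ($428): entire amount goes to the deductible. Owner owes $428 (running OOP $428).
Claim 2 ($930): deductible takes $222, $708 remains; owner's 50% is $354. Owner pays $576; OOP now $1,004.
Claim 3 ($2,591): deductible already satisfied, so owner's share is 50% × $2,591 = $1,295.50. OOP would hit $2,299.50 > $1,450, so the cap limits the owner to $1,450 − $1,004 = $446.

$446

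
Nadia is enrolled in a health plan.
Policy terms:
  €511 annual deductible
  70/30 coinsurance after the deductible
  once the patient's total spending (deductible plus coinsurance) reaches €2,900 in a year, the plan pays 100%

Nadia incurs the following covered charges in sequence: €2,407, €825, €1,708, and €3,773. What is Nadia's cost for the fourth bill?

Claim 1 — €2,407: €511 finishes the deductible; €1,896 goes to coinsurance; patient's 30% is €568.80. Patient pays €1,079.80; OOP now €1,079.80.
Claim 2 — €825: deductible met; 30% of €825 = €247.50. Patient owes €247.50 (running OOP €1,327.30).
Claim 3 — €1,708: deductible already satisfied, so patient's share is 30% × €1,708 = €512.40. Cost to patient: €512.40. OOP to date €1,839.70.
Claim 4 — €3,773: deductible met; 30% of €3,773 = €1,131.90. OOP would hit €2,971.60 > €2,900, so the cap limits the patient to €2,900 − €1,839.70 = €1,060.30.

€1,060.30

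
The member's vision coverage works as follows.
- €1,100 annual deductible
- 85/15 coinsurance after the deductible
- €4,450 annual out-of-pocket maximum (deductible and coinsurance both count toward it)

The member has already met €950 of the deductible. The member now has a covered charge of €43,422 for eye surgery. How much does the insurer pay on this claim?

Deductible still to meet: €1,100 − €950 = €150.
That leaves €43,422 − €150 = €43,272 for coinsurance.
Member's 15% share of €43,272 is €6,490.80.
That puts the member's cost at €150 + €6,490.80 = €6,640.80 before any cap.
Adding €6,640.80 to the €950 already spent would give €7,590.80, which exceeds the €4,450 cap; the member pays just €4,450 − €950 = €3,500.
The plan picks up €43,422 − €3,500 = €39,922.

€39,922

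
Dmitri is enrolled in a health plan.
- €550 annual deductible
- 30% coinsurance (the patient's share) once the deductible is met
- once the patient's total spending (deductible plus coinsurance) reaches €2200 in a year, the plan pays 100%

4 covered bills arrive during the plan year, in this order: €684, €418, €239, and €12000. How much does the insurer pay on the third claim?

Claim 1 — €684: €550 finishes the deductible; €134 goes to coinsurance; coinsurance €134 × 30% = €40.20. Patient pays €590.20; OOP now €590.20. Plan pays €684 − €590.20 = €93.80.
Claim 2 — €418: deductible met; 30% of €418 = €125.40. Patient owes €125.40 (running OOP €715.60). Insurer: €418 − €125.40 = €292.60.
Claim 3 — €239: deductible already satisfied, so patient's share is 30% × €239 = €71.70. Cost to patient: €71.70. OOP to date €787.30. Insurer: €239 − €71.70 = €167.30.

€167.30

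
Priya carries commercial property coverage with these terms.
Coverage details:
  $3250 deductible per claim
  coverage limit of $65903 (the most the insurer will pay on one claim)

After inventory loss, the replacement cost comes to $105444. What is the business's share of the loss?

Less the $3250 deductible: $105444 − $3250 = $102194.
$102194 exceeds the $65903 limit, so the insurer pays the limit: $65903.
Business's share is the uncovered remainder: $105444 − $65903 = $39541.

$39541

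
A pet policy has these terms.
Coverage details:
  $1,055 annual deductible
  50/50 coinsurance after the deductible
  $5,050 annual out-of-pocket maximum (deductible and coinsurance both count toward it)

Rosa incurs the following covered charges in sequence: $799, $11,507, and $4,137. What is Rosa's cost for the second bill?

$4,251

Bill 1, $799: fully absorbed by the deductible. Cost to owner: $799. OOP to date $799.
Bill 2, $11,507: $256 finishes the deductible; $11,251 goes to coinsurance; owner's 50% is $5,625.50. Deductible plus coinsurance: $256 + $5,625.50 = $5,881.50. Adding that to $799 gives $6,680.50, past the $5,050 cap; owner pays only $5,050 − $799 = $4,251.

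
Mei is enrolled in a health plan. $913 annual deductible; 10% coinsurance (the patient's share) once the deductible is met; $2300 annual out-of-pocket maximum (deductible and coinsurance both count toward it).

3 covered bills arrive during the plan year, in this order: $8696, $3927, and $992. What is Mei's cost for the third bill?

Claim 1 — $8696: $913 to deductible, leaving $7783; patient's 10% is $778.30. Patient owes $1691.30 (running OOP $1691.30).
Claim 2 — $3927: 10% coinsurance on $3927 = $392.70. Cost to patient: $392.70. OOP to date $2084.
Claim 3 — $992: 10% coinsurance on $992 = $99.20. Cost to patient: $99.20. OOP to date $2183.20.

$99.20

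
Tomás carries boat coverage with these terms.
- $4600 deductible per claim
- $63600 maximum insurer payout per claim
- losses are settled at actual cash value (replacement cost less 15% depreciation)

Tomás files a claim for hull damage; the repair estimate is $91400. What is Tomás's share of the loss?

Depreciate 15%: the covered value is $91400 × 0.85 = $77690.
After the deductible, $77690 − $4600 = $73090 remains.
The $63600 per-incident cap binds; insurer pays $63600.
Out of pocket: $91400 − $63600 = $27800.

$27800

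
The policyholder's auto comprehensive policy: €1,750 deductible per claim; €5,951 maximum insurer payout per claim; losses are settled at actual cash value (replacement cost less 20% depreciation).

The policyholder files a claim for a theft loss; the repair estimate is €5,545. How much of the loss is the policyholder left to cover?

Depreciate 20%: the covered value is €5,545 × 0.8 = €4,436.
Subtract the deductible: €4,436 − €1,750 = €2,686.
€2,686 is within the €5,951 limit, so the insurer pays €2,686.
Policyholder's share is the uncovered remainder: €5,545 − €2,686 = €2,859.

€2,859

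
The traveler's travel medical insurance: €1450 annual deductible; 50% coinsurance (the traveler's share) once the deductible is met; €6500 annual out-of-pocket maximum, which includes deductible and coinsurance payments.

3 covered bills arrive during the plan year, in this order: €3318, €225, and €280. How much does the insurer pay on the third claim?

Claim 1 — €3318: deductible takes €1450, €1868 remains; coinsurance €1868 × 50% = €934. Traveler owes €2384 (running OOP €2384). Insurer: €3318 − €2384 = €934.
Claim 2 — €225: 50% coinsurance on €225 = €112.50. Traveler pays €112.50; OOP now €2496.50. Insurer: €225 − €112.50 = €112.50.
Claim 3 — €280: deductible already satisfied, so traveler's share is 50% × €280 = €140. Traveler pays €140; OOP now €2636.50. Plan pays €280 − €140 = €140.

€140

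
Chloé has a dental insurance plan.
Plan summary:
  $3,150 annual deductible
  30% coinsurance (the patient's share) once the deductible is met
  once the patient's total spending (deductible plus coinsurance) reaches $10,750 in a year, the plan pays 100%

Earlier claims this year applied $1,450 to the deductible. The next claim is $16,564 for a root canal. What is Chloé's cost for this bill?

$1,450 of the $3,150 deductible is already met, leaving $1,700.
After the $1,700 deductible portion, $16,564 − $1,700 = $14,864 is subject to coinsurance.
Patient's 30% share of $14,864 is $4,459.20.
So the patient owes $1,700 + $4,459.20 = $6,159.20 before any cap.
Total out-of-pocket so far would be $1,450 + $6,159.20 = $7,609.20, below the $10,750 cap — no reduction.

$6,159.20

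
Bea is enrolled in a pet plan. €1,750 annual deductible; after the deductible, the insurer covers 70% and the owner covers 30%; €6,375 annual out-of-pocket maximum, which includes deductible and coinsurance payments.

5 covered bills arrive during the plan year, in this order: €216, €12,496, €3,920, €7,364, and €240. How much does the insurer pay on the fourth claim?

#1 (€216): all of it applies to the deductible. Owner owes €216 (running OOP €216). Plan pays €216 − €216 = €0.
#2 (€12,496): €1,534 to deductible, leaving €10,962; 30% of €10,962 = €3,288.60. Owner owes €4,822.60 (running OOP €5,038.60). Insurer: €12,496 − €4,822.60 = €7,673.40.
#3 (€3,920): deductible already satisfied, so owner's share is 30% × €3,920 = €1,176. Cost to owner: €1,176. OOP to date €6,214.60. Insurer: €3,920 − €1,176 = €2,744.
#4 (€7,364): deductible already satisfied, so owner's share is 30% × €7,364 = €2,209.20. That would push OOP to €8,423.80, over the €6,375 cap, so owner pays €6,375 − €6,214.60 = €160.40. Insurer: €7,364 − €160.40 = €7,203.60.

€7,203.60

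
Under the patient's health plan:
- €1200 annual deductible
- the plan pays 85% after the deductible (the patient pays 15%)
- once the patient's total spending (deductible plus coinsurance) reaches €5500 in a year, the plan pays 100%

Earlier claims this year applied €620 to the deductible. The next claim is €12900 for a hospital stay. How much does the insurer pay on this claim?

€10472

Deductible still to meet: €1200 − €620 = €580.
That leaves €12900 − €580 = €12320 for coinsurance.
Patient's 15% share of €12320 is €1848.
That puts the patient's cost at €580 + €1848 = €2428 before any cap.
Total out-of-pocket so far would be €620 + €2428 = €3048, below the €5500 cap — no reduction.
The insurer covers the remainder: €12900 − €2428 = €10472.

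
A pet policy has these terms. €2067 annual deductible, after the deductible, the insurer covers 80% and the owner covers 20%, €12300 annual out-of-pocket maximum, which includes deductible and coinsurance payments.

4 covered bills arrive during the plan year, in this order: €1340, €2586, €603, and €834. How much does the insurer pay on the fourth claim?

€667.20

#1 (€1340): entire amount goes to the deductible. Cost to owner: €1340. OOP to date €1340. Plan pays €1340 − €1340 = €0.
#2 (€2586): deductible takes €727, €1859 remains; 20% of €1859 = €371.80. Owner owes €1098.80 (running OOP €2438.80). Plan pays €2586 − €1098.80 = €1487.20.
#3 (€603): deductible met; 20% of €603 = €120.60. Cost to owner: €120.60. OOP to date €2559.40. Insurer: €603 − €120.60 = €482.40.
#4 (€834): deductible already satisfied, so owner's share is 20% × €834 = €166.80. Owner pays €166.80; OOP now €2726.20. Plan pays €834 − €166.80 = €667.20.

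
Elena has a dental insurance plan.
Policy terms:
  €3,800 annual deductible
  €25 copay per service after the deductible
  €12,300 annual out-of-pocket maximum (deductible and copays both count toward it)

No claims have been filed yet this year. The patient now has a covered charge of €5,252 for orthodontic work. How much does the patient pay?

€3,825

Deductible not yet touched, so the first €3,800 of the bill goes to the deductible.
The remaining €1,452 (= €5,252 − €3,800) moves to the copay.
Copay on this service: €25.
That puts the patient's cost at €3,800 + €25 = €3,825 before any cap.
Cumulative spending €0 + €3,825 = €3,825 stays under the €12,300 maximum.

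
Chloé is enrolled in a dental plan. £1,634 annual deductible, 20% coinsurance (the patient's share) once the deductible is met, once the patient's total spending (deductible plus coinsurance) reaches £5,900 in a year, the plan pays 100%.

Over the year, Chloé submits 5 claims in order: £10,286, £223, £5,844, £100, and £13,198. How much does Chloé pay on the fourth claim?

#1 (£10,286): £1,634 to deductible, leaving £8,652; 20% of £8,652 = £1,730.40. Patient owes £3,364.40 (running OOP £3,364.40).
#2 (£223): deductible met; 20% of £223 = £44.60. Cost to patient: £44.60. OOP to date £3,409.
#3 (£5,844): deductible already satisfied, so patient's share is 20% × £5,844 = £1,168.80. Patient owes £1,168.80 (running OOP £4,577.80).
#4 (£100): deductible already satisfied, so patient's share is 20% × £100 = £20. Patient owes £20 (running OOP £4,597.80).

£20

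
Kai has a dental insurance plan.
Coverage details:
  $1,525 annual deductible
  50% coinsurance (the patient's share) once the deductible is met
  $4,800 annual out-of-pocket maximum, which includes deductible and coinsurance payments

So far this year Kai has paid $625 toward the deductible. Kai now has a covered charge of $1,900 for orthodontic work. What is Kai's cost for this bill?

$625 of the $1,525 deductible is already met, leaving $900.
That leaves $1,900 − $900 = $1,000 for coinsurance.
50% of $1,000 = $500 falls to the patient.
That puts the patient's cost at $900 + $500 = $1,400 before any cap.
Cumulative spending $625 + $1,400 = $2,025 stays under the $4,800 maximum.

$1,400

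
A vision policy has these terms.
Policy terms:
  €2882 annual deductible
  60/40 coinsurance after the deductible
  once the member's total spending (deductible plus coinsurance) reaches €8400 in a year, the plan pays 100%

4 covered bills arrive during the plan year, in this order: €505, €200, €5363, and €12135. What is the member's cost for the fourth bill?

€4243.60

#1 (€505): entire amount goes to the deductible. Member pays €505; OOP now €505.
#2 (€200): entire amount goes to the deductible. Cost to member: €200. OOP to date €705.
#3 (€5363): deductible takes €2177, €3186 remains; coinsurance €3186 × 40% = €1274.40. Member pays €3451.40; OOP now €4156.40.
#4 (€12135): deductible already satisfied, so member's share is 40% × €12135 = €4854. That would push OOP to €9010.40, over the €8400 cap, so member pays €8400 − €4156.40 = €4243.60.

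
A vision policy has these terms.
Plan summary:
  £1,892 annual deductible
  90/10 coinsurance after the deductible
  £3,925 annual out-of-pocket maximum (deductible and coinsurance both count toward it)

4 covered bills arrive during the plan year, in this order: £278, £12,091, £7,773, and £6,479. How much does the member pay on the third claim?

Claim 1 — £278: fully absorbed by the deductible. Member owes £278 (running OOP £278).
Claim 2 — £12,091: £1,614 to deductible, leaving £10,477; 10% of £10,477 = £1,047.70. Member owes £2,661.70 (running OOP £2,939.70).
Claim 3 — £7,773: deductible met; 10% of £7,773 = £777.30. Member pays £777.30; OOP now £3,717.

£777.30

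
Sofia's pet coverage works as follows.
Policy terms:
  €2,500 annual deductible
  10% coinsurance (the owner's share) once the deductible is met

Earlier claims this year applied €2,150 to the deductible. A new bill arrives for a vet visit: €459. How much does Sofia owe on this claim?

€360.90

Remaining deductible: €2,500 − €2,150 = €350.
That leaves €459 − €350 = €109 for coinsurance.
Coinsurance: €109 × 10% = €10.90.
That puts the owner's cost at €350 + €10.90 = €360.90.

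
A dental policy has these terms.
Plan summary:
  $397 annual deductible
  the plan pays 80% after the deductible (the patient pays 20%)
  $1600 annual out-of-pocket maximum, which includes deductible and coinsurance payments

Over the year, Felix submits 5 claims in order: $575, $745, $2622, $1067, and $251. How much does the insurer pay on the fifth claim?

Bill 1, $575: $397 finishes the deductible; $178 goes to coinsurance; coinsurance $178 × 20% = $35.60. Patient owes $432.60 (running OOP $432.60). Insurer: $575 − $432.60 = $142.40.
Bill 2, $745: 20% coinsurance on $745 = $149. Patient pays $149; OOP now $581.60. Plan pays $745 − $149 = $596.
Bill 3, $2622: deductible met; 20% of $2622 = $524.40. Patient owes $524.40 (running OOP $1106). Plan pays $2622 − $524.40 = $2097.60.
Bill 4, $1067: 20% coinsurance on $1067 = $213.40. Patient pays $213.40; OOP now $1319.40. Insurer: $1067 − $213.40 = $853.60.
Bill 5, $251: 20% coinsurance on $251 = $50.20. Cost to patient: $50.20. OOP to date $1369.60. Plan pays $251 − $50.20 = $200.80.

$200.80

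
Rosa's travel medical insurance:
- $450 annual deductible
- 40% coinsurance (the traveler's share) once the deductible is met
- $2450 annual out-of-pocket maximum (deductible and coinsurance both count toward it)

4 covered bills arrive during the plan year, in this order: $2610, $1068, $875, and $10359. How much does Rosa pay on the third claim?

Bill 1, $2610: deductible takes $450, $2160 remains; 40% of $2160 = $864. Cost to traveler: $1314. OOP to date $1314.
Bill 2, $1068: deductible met; 40% of $1068 = $427.20. Traveler pays $427.20; OOP now $1741.20.
Bill 3, $875: deductible met; 40% of $875 = $350. Traveler pays $350; OOP now $2091.20.

$350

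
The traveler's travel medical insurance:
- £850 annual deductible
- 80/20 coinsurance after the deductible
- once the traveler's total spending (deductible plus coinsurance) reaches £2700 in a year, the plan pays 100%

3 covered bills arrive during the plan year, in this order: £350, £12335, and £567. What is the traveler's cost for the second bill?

£2350

Bill 1, £350: all of it applies to the deductible. Traveler pays £350; OOP now £350.
Bill 2, £12335: deductible takes £500, £11835 remains; 20% of £11835 = £2367. Together that's £500 + £2367 = £2867. OOP would hit £3217 > £2700, so the cap limits the traveler to £2700 − £350 = £2350.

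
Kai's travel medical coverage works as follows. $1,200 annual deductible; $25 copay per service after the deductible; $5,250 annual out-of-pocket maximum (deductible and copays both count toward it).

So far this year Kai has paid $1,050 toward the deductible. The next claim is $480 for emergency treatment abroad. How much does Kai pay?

$1,050 of the $1,200 deductible is already met, leaving $150.
After the $150 deductible portion, $480 − $150 = $330 is subject to the copay.
Copay on this service: $25.
That puts the traveler's cost at $150 + $25 = $175 before any cap.
Cumulative spending $1,050 + $175 = $1,225 stays under the $5,250 maximum.

$175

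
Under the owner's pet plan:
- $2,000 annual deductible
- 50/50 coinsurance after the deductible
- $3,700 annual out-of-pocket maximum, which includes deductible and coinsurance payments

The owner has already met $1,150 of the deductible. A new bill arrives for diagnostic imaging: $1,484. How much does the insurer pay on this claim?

$1,150 of the $2,000 deductible is already met, leaving $850.
The remaining $634 (= $1,484 − $850) moves to coinsurance.
50% of $634 = $317 falls to the owner.
That puts the owner's cost at $850 + $317 = $1,167 before any cap.
Cumulative spending $1,150 + $1,167 = $2,317 stays under the $3,700 maximum.
The insurer covers the remainder: $1,484 − $1,167 = $317.

$317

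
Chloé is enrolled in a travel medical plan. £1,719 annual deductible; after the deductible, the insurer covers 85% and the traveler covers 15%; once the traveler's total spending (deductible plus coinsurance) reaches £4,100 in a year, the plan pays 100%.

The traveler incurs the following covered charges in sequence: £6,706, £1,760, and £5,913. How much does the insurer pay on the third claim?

Bill 1, £6,706: £1,719 to deductible, leaving £4,987; 15% of £4,987 = £748.05. Traveler owes £2,467.05 (running OOP £2,467.05). Insurer: £6,706 − £2,467.05 = £4,238.95.
Bill 2, £1,760: deductible met; 15% of £1,760 = £264. Traveler owes £264 (running OOP £2,731.05). Insurer: £1,760 − £264 = £1,496.
Bill 3, £5,913: 15% coinsurance on £5,913 = £886.95. Cost to traveler: £886.95. OOP to date £3,618. Plan pays £5,913 − £886.95 = £5,026.05.

£5,026.05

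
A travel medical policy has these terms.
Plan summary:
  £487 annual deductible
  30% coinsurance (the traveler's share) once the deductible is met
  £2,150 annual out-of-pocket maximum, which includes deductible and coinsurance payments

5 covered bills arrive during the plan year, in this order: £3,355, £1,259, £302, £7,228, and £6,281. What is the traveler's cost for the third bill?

#1 (£3,355): deductible takes £487, £2,868 remains; coinsurance £2,868 × 30% = £860.40. Cost to traveler: £1,347.40. OOP to date £1,347.40.
#2 (£1,259): deductible already satisfied, so traveler's share is 30% × £1,259 = £377.70. Cost to traveler: £377.70. OOP to date £1,725.10.
#3 (£302): deductible met; 30% of £302 = £90.60. Cost to traveler: £90.60. OOP to date £1,815.70.

£90.60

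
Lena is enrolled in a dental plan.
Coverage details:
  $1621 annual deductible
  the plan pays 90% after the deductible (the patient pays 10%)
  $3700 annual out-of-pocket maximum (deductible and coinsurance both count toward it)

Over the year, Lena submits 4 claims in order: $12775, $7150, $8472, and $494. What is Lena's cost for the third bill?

$248.60

Claim 1 ($12775): $1621 to deductible, leaving $11154; patient's 10% is $1115.40. Patient pays $2736.40; OOP now $2736.40.
Claim 2 ($7150): 10% coinsurance on $7150 = $715. Patient pays $715; OOP now $3451.40.
Claim 3 ($8472): deductible met; 10% of $8472 = $847.20. OOP would hit $4298.60 > $3700, so the cap limits the patient to $3700 − $3451.40 = $248.60.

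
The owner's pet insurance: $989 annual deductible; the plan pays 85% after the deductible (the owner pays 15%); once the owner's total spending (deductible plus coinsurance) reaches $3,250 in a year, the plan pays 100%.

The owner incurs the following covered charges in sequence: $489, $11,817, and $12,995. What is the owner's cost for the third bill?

$563.45

Claim 1 ($489): fully absorbed by the deductible. Owner pays $489; OOP now $489.
Claim 2 ($11,817): $500 to deductible, leaving $11,317; coinsurance $11,317 × 15% = $1,697.55. Owner owes $2,197.55 (running OOP $2,686.55).
Claim 3 ($12,995): deductible already satisfied, so owner's share is 15% × $12,995 = $1,949.25. That would push OOP to $4,635.80, over the $3,250 cap, so owner pays $3,250 − $2,686.55 = $563.45.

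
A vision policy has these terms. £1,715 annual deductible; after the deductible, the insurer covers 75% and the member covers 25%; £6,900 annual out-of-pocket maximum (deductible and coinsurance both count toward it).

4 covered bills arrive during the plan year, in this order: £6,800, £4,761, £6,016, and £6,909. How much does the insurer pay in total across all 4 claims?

£17,586

#1 (£6,800): deductible takes £1,715, £5,085 remains; member's 25% is £1,271.25. Cost to member: £2,986.25. OOP to date £2,986.25. Plan pays £6,800 − £2,986.25 = £3,813.75.
#2 (£4,761): 25% coinsurance on £4,761 = £1,190.25. Member owes £1,190.25 (running OOP £4,176.50). Insurer: £4,761 − £1,190.25 = £3,570.75.
#3 (£6,016): 25% coinsurance on £6,016 = £1,504. Member pays £1,504; OOP now £5,680.50. Plan pays £6,016 − £1,504 = £4,512.
#4 (£6,909): deductible met; 25% of £6,909 = £1,727.25. OOP would hit £7,407.75 > £6,900, so the cap limits the member to £6,900 − £5,680.50 = £1,219.50. Insurer: £6,909 − £1,219.50 = £5,689.50.
Insurer total: £3,813.75 + £3,570.75 + £4,512 + £5,689.50 = £17,586.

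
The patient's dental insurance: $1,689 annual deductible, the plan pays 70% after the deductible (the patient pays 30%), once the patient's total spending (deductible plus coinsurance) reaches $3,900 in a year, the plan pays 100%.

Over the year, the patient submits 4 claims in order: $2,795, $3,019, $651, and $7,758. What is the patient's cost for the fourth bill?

Bill 1, $2,795: deductible takes $1,689, $1,106 remains; patient's 30% is $331.80. Cost to patient: $2,020.80. OOP to date $2,020.80.
Bill 2, $3,019: deductible met; 30% of $3,019 = $905.70. Patient owes $905.70 (running OOP $2,926.50).
Bill 3, $651: deductible met; 30% of $651 = $195.30. Patient pays $195.30; OOP now $3,121.80.
Bill 4, $7,758: deductible already satisfied, so patient's share is 30% × $7,758 = $2,327.40. That would push OOP to $5,449.20, over the $3,900 cap, so patient pays $3,900 − $3,121.80 = $778.20.

$778.20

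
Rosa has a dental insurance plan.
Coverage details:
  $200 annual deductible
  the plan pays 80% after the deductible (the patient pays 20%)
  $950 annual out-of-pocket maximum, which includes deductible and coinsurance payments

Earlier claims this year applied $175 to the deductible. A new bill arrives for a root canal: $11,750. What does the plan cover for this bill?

$10,975

$175 of the $200 deductible is already met, leaving $25.
The remaining $11,725 (= $11,750 − $25) moves to coinsurance.
Coinsurance: $11,725 × 20% = $2,345.
Patient responsibility before any cap: $25 + $2,345 = $2,370.
Year-to-date out-of-pocket would reach $175 + $2,370 = $2,545, above the $950 maximum, so the patient pays only $950 − $175 = $775.
The plan picks up $11,750 − $775 = $10,975.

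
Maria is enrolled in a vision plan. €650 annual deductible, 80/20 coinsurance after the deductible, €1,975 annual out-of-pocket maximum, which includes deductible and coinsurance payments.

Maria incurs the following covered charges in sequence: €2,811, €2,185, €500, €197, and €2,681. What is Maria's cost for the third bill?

€100

Bill 1, €2,811: deductible takes €650, €2,161 remains; member's 20% is €432.20. Member owes €1,082.20 (running OOP €1,082.20).
Bill 2, €2,185: deductible already satisfied, so member's share is 20% × €2,185 = €437. Member owes €437 (running OOP €1,519.20).
Bill 3, €500: deductible already satisfied, so member's share is 20% × €500 = €100. Member pays €100; OOP now €1,619.20.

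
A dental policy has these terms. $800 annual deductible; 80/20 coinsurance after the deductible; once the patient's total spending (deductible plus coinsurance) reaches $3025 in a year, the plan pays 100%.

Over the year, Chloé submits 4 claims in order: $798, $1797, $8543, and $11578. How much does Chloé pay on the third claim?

$1708.60

Claim 1 — $798: fully absorbed by the deductible. Cost to patient: $798. OOP to date $798.
Claim 2 — $1797: deductible takes $2, $1795 remains; 20% of $1795 = $359. Patient pays $361; OOP now $1159.
Claim 3 — $8543: 20% coinsurance on $8543 = $1708.60. Patient pays $1708.60; OOP now $2867.60.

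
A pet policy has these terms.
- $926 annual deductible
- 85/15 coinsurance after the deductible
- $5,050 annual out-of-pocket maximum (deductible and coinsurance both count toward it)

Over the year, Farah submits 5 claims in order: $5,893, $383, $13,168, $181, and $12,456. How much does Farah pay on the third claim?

$1,975.20

Claim 1 — $5,893: $926 to deductible, leaving $4,967; 15% of $4,967 = $745.05. Owner owes $1,671.05 (running OOP $1,671.05).
Claim 2 — $383: deductible met; 15% of $383 = $57.45. Owner pays $57.45; OOP now $1,728.50.
Claim 3 — $13,168: 15% coinsurance on $13,168 = $1,975.20. Cost to owner: $1,975.20. OOP to date $3,703.70.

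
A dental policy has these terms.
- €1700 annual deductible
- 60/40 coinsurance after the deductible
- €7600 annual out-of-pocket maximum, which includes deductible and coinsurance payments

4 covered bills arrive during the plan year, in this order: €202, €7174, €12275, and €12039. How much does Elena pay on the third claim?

€3629.60

Bill 1, €202: fully absorbed by the deductible. Patient owes €202 (running OOP €202).
Bill 2, €7174: deductible takes €1498, €5676 remains; patient's 40% is €2270.40. Cost to patient: €3768.40. OOP to date €3970.40.
Bill 3, €12275: 40% coinsurance on €12275 = €4910. That would push OOP to €8880.40, over the €7600 cap, so patient pays €7600 − €3970.40 = €3629.60.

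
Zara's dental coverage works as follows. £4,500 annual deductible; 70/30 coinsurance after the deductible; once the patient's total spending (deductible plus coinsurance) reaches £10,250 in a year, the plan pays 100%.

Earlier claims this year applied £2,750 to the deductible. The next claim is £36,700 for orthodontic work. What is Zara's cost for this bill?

£2,750 of the £4,500 deductible is already met, leaving £1,750.
The remaining £34,950 (= £36,700 − £1,750) moves to coinsurance.
30% of £34,950 = £10,485 falls to the patient.
So the patient owes £1,750 + £10,485 = £12,235 before any cap.
Adding £12,235 to the £2,750 already spent would give £14,985, which exceeds the £10,250 cap; the patient pays just £10,250 − £2,750 = £7,500.

£7,500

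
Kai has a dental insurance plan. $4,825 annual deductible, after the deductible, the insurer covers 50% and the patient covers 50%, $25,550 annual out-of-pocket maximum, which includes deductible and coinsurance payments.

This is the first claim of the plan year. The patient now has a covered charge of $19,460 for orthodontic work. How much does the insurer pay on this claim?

$7,317.50

Deductible not yet touched, so the first $4,825 of the bill goes to the deductible.
The remaining $14,635 (= $19,460 − $4,825) moves to coinsurance.
Patient's 50% share of $14,635 is $7,317.50.
Patient responsibility before any cap: $4,825 + $7,317.50 = $12,142.50.
Total out-of-pocket so far would be $0 + $12,142.50 = $12,142.50, below the $25,550 cap — no reduction.
Insurer pays the balance: $19,460 − $12,142.50 = $7,317.50.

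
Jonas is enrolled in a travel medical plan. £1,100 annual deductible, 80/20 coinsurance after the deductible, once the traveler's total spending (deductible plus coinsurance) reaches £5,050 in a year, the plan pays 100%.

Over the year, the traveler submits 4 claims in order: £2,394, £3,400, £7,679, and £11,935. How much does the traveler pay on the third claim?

Bill 1, £2,394: £1,100 finishes the deductible; £1,294 goes to coinsurance; coinsurance £1,294 × 20% = £258.80. Traveler pays £1,358.80; OOP now £1,358.80.
Bill 2, £3,400: 20% coinsurance on £3,400 = £680. Cost to traveler: £680. OOP to date £2,038.80.
Bill 3, £7,679: deductible met; 20% of £7,679 = £1,535.80. Cost to traveler: £1,535.80. OOP to date £3,574.60.

£1,535.80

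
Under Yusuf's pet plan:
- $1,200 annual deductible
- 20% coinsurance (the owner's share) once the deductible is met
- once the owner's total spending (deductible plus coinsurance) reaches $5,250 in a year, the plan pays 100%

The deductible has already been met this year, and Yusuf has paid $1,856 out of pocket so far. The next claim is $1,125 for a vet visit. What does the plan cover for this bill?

The deductible is already satisfied, so the full bill goes to coinsurance.
20% of $1,125 = $225 falls to the owner.
Total out-of-pocket so far would be $1,856 + $225 = $2,081, below the $5,250 cap — no reduction.
Insurer pays the balance: $1,125 − $225 = $900.

$900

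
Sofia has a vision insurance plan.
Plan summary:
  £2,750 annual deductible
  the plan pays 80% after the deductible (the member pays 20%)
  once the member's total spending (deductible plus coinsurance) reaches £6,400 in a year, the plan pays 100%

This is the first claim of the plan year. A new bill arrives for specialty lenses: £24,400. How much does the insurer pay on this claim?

£18,000

Nothing has been paid toward the £2,750 deductible, so the first £2,750 of this charge is applied there.
The remaining £21,650 (= £24,400 − £2,750) moves to coinsurance.
Member's 20% share of £21,650 is £4,330.
Member responsibility before any cap: £2,750 + £4,330 = £7,080.
That would bring total out-of-pocket to £7,080, past the £6,400 cap. The member is capped at £6,400 − £0 = £6,400 on this claim.
The plan picks up £24,400 − £6,400 = £18,000.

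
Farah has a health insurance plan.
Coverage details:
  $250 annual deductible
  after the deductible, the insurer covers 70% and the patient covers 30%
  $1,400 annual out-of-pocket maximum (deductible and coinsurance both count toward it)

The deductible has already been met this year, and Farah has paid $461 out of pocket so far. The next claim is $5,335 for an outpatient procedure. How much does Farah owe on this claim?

The deductible is already satisfied, so the full bill goes to coinsurance.
Patient's 30% share of $5,335 is $1,600.50.
Adding $1,600.50 to the $461 already spent would give $2,061.50, which exceeds the $1,400 cap; the patient pays just $1,400 − $461 = $939.

$939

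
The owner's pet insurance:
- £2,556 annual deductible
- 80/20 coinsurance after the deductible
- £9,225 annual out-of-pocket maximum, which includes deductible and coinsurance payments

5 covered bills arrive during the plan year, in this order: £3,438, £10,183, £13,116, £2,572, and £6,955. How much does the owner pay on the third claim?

#1 (£3,438): £2,556 finishes the deductible; £882 goes to coinsurance; coinsurance £882 × 20% = £176.40. Owner owes £2,732.40 (running OOP £2,732.40).
#2 (£10,183): deductible met; 20% of £10,183 = £2,036.60. Owner owes £2,036.60 (running OOP £4,769).
#3 (£13,116): deductible already satisfied, so owner's share is 20% × £13,116 = £2,623.20. Owner pays £2,623.20; OOP now £7,392.20.

£2,623.20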